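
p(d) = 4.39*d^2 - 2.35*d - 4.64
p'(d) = 8.78*d - 2.35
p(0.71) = -4.10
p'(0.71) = 3.88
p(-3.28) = 50.30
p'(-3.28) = -31.15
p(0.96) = -2.85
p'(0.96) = 6.08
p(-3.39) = 53.78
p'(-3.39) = -32.11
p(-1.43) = 7.70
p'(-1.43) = -14.91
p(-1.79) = 13.63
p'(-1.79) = -18.07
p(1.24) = -0.80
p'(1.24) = 8.54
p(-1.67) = 11.53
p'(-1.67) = -17.01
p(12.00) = 599.32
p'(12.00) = 103.01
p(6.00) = 139.30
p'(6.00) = 50.33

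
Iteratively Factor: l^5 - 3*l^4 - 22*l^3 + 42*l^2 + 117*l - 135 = (l + 3)*(l^4 - 6*l^3 - 4*l^2 + 54*l - 45) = (l - 1)*(l + 3)*(l^3 - 5*l^2 - 9*l + 45) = (l - 1)*(l + 3)^2*(l^2 - 8*l + 15) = (l - 5)*(l - 1)*(l + 3)^2*(l - 3)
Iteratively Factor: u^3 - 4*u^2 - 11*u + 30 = (u - 2)*(u^2 - 2*u - 15) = (u - 2)*(u + 3)*(u - 5)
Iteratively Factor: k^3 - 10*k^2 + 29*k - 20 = (k - 1)*(k^2 - 9*k + 20) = (k - 4)*(k - 1)*(k - 5)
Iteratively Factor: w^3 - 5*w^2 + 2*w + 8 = (w + 1)*(w^2 - 6*w + 8) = (w - 2)*(w + 1)*(w - 4)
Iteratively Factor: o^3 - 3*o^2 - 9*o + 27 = (o - 3)*(o^2 - 9) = (o - 3)^2*(o + 3)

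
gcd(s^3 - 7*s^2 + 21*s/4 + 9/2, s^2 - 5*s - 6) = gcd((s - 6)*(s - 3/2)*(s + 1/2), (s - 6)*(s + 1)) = s - 6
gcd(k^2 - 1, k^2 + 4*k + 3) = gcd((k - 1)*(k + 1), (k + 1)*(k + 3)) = k + 1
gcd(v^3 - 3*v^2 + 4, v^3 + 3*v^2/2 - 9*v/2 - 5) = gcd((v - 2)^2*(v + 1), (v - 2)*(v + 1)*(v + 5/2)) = v^2 - v - 2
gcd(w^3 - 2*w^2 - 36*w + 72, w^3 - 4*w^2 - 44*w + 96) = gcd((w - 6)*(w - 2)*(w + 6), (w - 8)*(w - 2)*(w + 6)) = w^2 + 4*w - 12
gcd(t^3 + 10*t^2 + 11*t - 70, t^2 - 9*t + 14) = t - 2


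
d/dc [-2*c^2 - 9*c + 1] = -4*c - 9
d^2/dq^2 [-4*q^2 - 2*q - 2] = -8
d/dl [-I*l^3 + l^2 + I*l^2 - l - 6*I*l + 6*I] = -3*I*l^2 + 2*l*(1 + I) - 1 - 6*I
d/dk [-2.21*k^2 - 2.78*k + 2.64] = -4.42*k - 2.78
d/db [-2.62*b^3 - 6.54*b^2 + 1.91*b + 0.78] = -7.86*b^2 - 13.08*b + 1.91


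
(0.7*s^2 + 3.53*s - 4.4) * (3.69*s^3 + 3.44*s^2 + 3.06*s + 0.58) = 2.583*s^5 + 15.4337*s^4 - 1.9508*s^3 - 3.9282*s^2 - 11.4166*s - 2.552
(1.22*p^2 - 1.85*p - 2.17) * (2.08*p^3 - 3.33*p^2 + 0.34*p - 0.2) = 2.5376*p^5 - 7.9106*p^4 + 2.0617*p^3 + 6.3531*p^2 - 0.3678*p + 0.434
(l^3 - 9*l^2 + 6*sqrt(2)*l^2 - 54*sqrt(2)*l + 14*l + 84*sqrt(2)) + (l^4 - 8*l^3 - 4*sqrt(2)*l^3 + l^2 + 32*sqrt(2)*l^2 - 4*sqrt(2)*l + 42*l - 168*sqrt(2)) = l^4 - 7*l^3 - 4*sqrt(2)*l^3 - 8*l^2 + 38*sqrt(2)*l^2 - 58*sqrt(2)*l + 56*l - 84*sqrt(2)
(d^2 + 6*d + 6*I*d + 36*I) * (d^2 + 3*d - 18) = d^4 + 9*d^3 + 6*I*d^3 + 54*I*d^2 - 108*d - 648*I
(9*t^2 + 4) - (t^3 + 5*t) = -t^3 + 9*t^2 - 5*t + 4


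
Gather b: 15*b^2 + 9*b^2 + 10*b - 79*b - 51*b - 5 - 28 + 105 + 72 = 24*b^2 - 120*b + 144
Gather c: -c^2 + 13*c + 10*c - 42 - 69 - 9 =-c^2 + 23*c - 120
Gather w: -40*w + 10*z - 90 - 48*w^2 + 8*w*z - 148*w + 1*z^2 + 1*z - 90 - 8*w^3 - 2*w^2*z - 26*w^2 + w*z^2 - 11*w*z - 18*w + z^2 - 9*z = -8*w^3 + w^2*(-2*z - 74) + w*(z^2 - 3*z - 206) + 2*z^2 + 2*z - 180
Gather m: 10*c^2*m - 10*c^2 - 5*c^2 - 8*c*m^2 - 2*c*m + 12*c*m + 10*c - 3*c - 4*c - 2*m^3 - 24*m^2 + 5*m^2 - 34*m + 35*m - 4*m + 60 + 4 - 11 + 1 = -15*c^2 + 3*c - 2*m^3 + m^2*(-8*c - 19) + m*(10*c^2 + 10*c - 3) + 54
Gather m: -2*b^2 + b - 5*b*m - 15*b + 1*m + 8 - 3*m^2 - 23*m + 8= -2*b^2 - 14*b - 3*m^2 + m*(-5*b - 22) + 16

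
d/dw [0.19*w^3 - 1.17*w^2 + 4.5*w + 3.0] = 0.57*w^2 - 2.34*w + 4.5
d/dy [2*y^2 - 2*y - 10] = 4*y - 2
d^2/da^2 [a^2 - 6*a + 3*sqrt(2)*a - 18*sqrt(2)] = 2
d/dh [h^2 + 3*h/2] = 2*h + 3/2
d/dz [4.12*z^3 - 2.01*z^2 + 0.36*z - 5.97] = 12.36*z^2 - 4.02*z + 0.36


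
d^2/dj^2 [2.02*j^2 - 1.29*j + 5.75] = 4.04000000000000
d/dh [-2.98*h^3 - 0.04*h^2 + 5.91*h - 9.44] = -8.94*h^2 - 0.08*h + 5.91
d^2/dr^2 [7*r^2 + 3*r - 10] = 14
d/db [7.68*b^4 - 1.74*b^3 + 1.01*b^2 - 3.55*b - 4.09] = 30.72*b^3 - 5.22*b^2 + 2.02*b - 3.55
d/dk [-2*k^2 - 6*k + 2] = -4*k - 6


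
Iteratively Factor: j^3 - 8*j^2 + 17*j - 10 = (j - 2)*(j^2 - 6*j + 5) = (j - 5)*(j - 2)*(j - 1)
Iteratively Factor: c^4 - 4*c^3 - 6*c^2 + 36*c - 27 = (c - 1)*(c^3 - 3*c^2 - 9*c + 27) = (c - 1)*(c + 3)*(c^2 - 6*c + 9) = (c - 3)*(c - 1)*(c + 3)*(c - 3)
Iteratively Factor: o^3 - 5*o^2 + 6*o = (o - 3)*(o^2 - 2*o) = o*(o - 3)*(o - 2)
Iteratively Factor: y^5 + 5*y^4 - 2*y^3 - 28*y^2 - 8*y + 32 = (y - 1)*(y^4 + 6*y^3 + 4*y^2 - 24*y - 32) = (y - 2)*(y - 1)*(y^3 + 8*y^2 + 20*y + 16) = (y - 2)*(y - 1)*(y + 4)*(y^2 + 4*y + 4) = (y - 2)*(y - 1)*(y + 2)*(y + 4)*(y + 2)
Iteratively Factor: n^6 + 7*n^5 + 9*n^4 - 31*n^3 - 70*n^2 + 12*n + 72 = (n + 3)*(n^5 + 4*n^4 - 3*n^3 - 22*n^2 - 4*n + 24) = (n - 1)*(n + 3)*(n^4 + 5*n^3 + 2*n^2 - 20*n - 24) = (n - 1)*(n + 3)^2*(n^3 + 2*n^2 - 4*n - 8) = (n - 2)*(n - 1)*(n + 3)^2*(n^2 + 4*n + 4) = (n - 2)*(n - 1)*(n + 2)*(n + 3)^2*(n + 2)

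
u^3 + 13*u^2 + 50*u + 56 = (u + 2)*(u + 4)*(u + 7)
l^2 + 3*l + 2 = (l + 1)*(l + 2)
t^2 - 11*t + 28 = (t - 7)*(t - 4)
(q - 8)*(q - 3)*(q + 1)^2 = q^4 - 9*q^3 + 3*q^2 + 37*q + 24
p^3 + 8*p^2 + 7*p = p*(p + 1)*(p + 7)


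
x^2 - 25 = (x - 5)*(x + 5)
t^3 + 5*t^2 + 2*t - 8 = (t - 1)*(t + 2)*(t + 4)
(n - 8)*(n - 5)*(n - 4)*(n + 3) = n^4 - 14*n^3 + 41*n^2 + 116*n - 480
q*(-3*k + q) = -3*k*q + q^2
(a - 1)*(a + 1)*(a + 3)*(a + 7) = a^4 + 10*a^3 + 20*a^2 - 10*a - 21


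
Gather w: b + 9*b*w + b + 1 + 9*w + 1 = 2*b + w*(9*b + 9) + 2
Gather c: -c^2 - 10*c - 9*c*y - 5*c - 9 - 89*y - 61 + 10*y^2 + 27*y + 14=-c^2 + c*(-9*y - 15) + 10*y^2 - 62*y - 56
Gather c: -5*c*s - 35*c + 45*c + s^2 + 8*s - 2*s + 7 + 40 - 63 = c*(10 - 5*s) + s^2 + 6*s - 16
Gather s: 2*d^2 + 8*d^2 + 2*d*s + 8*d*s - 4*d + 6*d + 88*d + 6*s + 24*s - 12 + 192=10*d^2 + 90*d + s*(10*d + 30) + 180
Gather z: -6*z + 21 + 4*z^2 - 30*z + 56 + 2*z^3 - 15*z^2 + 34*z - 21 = 2*z^3 - 11*z^2 - 2*z + 56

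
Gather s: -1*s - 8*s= -9*s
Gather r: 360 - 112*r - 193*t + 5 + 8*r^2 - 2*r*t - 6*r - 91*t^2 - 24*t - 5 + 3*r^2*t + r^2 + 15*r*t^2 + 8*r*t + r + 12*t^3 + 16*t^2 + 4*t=r^2*(3*t + 9) + r*(15*t^2 + 6*t - 117) + 12*t^3 - 75*t^2 - 213*t + 360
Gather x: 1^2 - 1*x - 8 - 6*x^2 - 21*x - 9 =-6*x^2 - 22*x - 16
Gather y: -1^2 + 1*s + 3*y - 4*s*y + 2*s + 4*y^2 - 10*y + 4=3*s + 4*y^2 + y*(-4*s - 7) + 3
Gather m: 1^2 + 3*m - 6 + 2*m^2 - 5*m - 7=2*m^2 - 2*m - 12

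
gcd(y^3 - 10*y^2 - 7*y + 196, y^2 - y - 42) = y - 7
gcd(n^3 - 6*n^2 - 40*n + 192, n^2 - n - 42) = n + 6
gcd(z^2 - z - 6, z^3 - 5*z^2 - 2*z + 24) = z^2 - z - 6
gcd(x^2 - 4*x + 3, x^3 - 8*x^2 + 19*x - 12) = x^2 - 4*x + 3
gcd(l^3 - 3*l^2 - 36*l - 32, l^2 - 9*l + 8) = l - 8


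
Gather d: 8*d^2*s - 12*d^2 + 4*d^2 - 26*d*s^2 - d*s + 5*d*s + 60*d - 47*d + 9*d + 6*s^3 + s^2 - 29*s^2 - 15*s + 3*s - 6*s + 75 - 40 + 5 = d^2*(8*s - 8) + d*(-26*s^2 + 4*s + 22) + 6*s^3 - 28*s^2 - 18*s + 40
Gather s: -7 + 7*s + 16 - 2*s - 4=5*s + 5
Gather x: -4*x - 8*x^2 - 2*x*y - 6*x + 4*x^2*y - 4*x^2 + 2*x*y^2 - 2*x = x^2*(4*y - 12) + x*(2*y^2 - 2*y - 12)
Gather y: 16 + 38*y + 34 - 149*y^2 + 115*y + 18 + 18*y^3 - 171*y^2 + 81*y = 18*y^3 - 320*y^2 + 234*y + 68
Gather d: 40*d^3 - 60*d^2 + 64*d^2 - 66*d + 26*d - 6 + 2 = 40*d^3 + 4*d^2 - 40*d - 4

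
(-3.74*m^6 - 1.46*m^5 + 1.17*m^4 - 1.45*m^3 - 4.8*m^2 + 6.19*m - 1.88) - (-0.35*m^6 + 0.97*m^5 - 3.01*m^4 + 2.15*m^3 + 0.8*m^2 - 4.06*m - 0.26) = -3.39*m^6 - 2.43*m^5 + 4.18*m^4 - 3.6*m^3 - 5.6*m^2 + 10.25*m - 1.62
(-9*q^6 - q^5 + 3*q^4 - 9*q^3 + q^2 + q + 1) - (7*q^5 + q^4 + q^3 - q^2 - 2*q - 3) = -9*q^6 - 8*q^5 + 2*q^4 - 10*q^3 + 2*q^2 + 3*q + 4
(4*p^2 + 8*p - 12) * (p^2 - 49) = 4*p^4 + 8*p^3 - 208*p^2 - 392*p + 588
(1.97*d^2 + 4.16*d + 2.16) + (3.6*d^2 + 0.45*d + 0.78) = 5.57*d^2 + 4.61*d + 2.94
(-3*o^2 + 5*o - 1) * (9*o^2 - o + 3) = -27*o^4 + 48*o^3 - 23*o^2 + 16*o - 3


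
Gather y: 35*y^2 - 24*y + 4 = 35*y^2 - 24*y + 4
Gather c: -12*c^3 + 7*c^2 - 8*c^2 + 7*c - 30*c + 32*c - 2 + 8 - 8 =-12*c^3 - c^2 + 9*c - 2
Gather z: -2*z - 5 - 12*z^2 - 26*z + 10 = -12*z^2 - 28*z + 5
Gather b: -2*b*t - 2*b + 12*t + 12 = b*(-2*t - 2) + 12*t + 12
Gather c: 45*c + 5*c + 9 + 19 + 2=50*c + 30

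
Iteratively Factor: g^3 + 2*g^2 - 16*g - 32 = (g + 4)*(g^2 - 2*g - 8) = (g - 4)*(g + 4)*(g + 2)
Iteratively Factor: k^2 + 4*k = (k + 4)*(k)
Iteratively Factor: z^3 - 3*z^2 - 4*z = (z - 4)*(z^2 + z) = z*(z - 4)*(z + 1)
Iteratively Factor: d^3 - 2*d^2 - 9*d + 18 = (d - 3)*(d^2 + d - 6) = (d - 3)*(d + 3)*(d - 2)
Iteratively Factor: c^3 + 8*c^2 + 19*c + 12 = (c + 4)*(c^2 + 4*c + 3) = (c + 1)*(c + 4)*(c + 3)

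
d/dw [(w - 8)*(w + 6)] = 2*w - 2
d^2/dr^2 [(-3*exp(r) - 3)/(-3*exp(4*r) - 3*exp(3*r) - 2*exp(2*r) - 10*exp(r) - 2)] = (243*exp(8*r) + 729*exp(7*r) + 765*exp(6*r) - 297*exp(5*r) - 636*exp(4*r) - 354*exp(3*r) - 54*exp(2*r) + 192*exp(r) - 48)*exp(r)/(27*exp(12*r) + 81*exp(11*r) + 135*exp(10*r) + 405*exp(9*r) + 684*exp(8*r) + 774*exp(7*r) + 1394*exp(6*r) + 1452*exp(5*r) + 1020*exp(4*r) + 1276*exp(3*r) + 624*exp(2*r) + 120*exp(r) + 8)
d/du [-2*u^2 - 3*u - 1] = -4*u - 3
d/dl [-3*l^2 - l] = -6*l - 1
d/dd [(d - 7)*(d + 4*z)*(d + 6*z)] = 3*d^2 + 20*d*z - 14*d + 24*z^2 - 70*z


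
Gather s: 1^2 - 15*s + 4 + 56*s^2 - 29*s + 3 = 56*s^2 - 44*s + 8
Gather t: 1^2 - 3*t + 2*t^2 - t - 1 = 2*t^2 - 4*t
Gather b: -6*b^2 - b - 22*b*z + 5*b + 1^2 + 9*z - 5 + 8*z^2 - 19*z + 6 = -6*b^2 + b*(4 - 22*z) + 8*z^2 - 10*z + 2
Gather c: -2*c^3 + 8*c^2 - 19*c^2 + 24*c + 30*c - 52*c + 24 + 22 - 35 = -2*c^3 - 11*c^2 + 2*c + 11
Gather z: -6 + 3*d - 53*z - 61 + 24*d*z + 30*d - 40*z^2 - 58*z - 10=33*d - 40*z^2 + z*(24*d - 111) - 77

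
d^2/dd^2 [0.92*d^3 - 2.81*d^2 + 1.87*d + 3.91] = 5.52*d - 5.62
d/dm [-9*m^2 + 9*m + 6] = 9 - 18*m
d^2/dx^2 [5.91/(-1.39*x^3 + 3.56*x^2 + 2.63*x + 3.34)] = ((49.2894*x - 42.0792)*(-1.39*x^3 + 3.56*x^2 + 2.63*x + 3.34) + 5.91*(-8.34*x^2 + 14.24*x + 5.26)*(-4.17*x^2 + 7.12*x + 2.63))/(-1.39*x^3 + 3.56*x^2 + 2.63*x + 3.34)^3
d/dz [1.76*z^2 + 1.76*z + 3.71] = 3.52*z + 1.76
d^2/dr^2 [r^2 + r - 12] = 2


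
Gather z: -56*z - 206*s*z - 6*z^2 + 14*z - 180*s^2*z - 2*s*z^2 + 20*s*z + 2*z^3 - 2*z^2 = 2*z^3 + z^2*(-2*s - 8) + z*(-180*s^2 - 186*s - 42)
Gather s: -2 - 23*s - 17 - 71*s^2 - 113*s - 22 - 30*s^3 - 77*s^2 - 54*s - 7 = -30*s^3 - 148*s^2 - 190*s - 48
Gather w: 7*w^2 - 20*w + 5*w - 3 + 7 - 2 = 7*w^2 - 15*w + 2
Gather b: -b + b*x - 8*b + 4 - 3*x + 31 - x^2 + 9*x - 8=b*(x - 9) - x^2 + 6*x + 27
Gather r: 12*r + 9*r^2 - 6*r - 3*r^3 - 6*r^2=-3*r^3 + 3*r^2 + 6*r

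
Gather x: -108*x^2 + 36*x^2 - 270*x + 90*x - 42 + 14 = -72*x^2 - 180*x - 28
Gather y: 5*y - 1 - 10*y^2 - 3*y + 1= -10*y^2 + 2*y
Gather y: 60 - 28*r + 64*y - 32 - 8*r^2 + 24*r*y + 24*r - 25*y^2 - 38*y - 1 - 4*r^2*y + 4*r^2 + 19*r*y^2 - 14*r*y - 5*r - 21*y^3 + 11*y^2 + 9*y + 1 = -4*r^2 - 9*r - 21*y^3 + y^2*(19*r - 14) + y*(-4*r^2 + 10*r + 35) + 28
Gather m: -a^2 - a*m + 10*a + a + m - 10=-a^2 + 11*a + m*(1 - a) - 10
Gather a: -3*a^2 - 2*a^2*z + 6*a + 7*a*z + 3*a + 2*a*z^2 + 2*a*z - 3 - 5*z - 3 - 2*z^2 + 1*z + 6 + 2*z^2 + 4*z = a^2*(-2*z - 3) + a*(2*z^2 + 9*z + 9)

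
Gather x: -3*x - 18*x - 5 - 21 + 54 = 28 - 21*x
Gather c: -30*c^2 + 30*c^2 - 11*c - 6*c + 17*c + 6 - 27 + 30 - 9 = 0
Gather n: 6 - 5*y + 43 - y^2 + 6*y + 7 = -y^2 + y + 56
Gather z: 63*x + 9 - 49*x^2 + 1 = -49*x^2 + 63*x + 10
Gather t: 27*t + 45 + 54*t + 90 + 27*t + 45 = 108*t + 180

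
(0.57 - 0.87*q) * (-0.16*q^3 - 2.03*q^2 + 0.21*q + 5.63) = 0.1392*q^4 + 1.6749*q^3 - 1.3398*q^2 - 4.7784*q + 3.2091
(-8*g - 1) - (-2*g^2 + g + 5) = 2*g^2 - 9*g - 6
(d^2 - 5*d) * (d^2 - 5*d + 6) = d^4 - 10*d^3 + 31*d^2 - 30*d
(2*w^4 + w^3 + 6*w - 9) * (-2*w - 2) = -4*w^5 - 6*w^4 - 2*w^3 - 12*w^2 + 6*w + 18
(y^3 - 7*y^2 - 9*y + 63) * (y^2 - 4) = y^5 - 7*y^4 - 13*y^3 + 91*y^2 + 36*y - 252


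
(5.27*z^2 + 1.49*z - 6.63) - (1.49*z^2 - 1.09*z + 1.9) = 3.78*z^2 + 2.58*z - 8.53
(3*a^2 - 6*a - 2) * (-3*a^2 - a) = -9*a^4 + 15*a^3 + 12*a^2 + 2*a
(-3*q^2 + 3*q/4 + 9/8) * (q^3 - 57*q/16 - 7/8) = -3*q^5 + 3*q^4/4 + 189*q^3/16 - 3*q^2/64 - 597*q/128 - 63/64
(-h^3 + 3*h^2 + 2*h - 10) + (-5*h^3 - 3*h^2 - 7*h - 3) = -6*h^3 - 5*h - 13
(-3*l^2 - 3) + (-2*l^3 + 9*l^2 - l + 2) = -2*l^3 + 6*l^2 - l - 1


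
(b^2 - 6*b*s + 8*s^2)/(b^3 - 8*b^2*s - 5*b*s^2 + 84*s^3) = (-b + 2*s)/(-b^2 + 4*b*s + 21*s^2)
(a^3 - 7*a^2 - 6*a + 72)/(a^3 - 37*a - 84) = (a^2 - 10*a + 24)/(a^2 - 3*a - 28)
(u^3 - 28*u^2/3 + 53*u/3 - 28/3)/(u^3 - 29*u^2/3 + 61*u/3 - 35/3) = (3*u - 4)/(3*u - 5)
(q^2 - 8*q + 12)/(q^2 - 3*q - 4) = (-q^2 + 8*q - 12)/(-q^2 + 3*q + 4)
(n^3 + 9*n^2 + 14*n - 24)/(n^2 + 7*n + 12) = (n^2 + 5*n - 6)/(n + 3)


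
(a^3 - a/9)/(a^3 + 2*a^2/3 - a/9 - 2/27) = 3*a/(3*a + 2)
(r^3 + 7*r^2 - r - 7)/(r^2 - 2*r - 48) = (-r^3 - 7*r^2 + r + 7)/(-r^2 + 2*r + 48)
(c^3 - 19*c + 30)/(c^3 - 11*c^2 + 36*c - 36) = (c + 5)/(c - 6)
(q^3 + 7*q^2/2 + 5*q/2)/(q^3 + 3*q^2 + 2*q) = (q + 5/2)/(q + 2)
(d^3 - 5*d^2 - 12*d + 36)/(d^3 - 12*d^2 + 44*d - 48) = (d + 3)/(d - 4)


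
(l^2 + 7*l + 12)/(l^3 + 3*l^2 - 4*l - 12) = (l + 4)/(l^2 - 4)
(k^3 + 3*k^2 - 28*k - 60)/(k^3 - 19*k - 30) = (k + 6)/(k + 3)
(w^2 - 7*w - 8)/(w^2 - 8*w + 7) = (w^2 - 7*w - 8)/(w^2 - 8*w + 7)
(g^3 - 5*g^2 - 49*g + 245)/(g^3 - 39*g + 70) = (g - 7)/(g - 2)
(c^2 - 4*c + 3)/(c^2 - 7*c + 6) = (c - 3)/(c - 6)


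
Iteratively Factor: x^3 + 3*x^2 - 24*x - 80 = (x + 4)*(x^2 - x - 20) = (x + 4)^2*(x - 5)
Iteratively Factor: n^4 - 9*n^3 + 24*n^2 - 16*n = (n)*(n^3 - 9*n^2 + 24*n - 16) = n*(n - 1)*(n^2 - 8*n + 16) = n*(n - 4)*(n - 1)*(n - 4)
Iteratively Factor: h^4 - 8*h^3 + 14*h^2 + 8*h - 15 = (h + 1)*(h^3 - 9*h^2 + 23*h - 15) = (h - 5)*(h + 1)*(h^2 - 4*h + 3) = (h - 5)*(h - 1)*(h + 1)*(h - 3)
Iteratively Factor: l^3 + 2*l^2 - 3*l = (l + 3)*(l^2 - l) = (l - 1)*(l + 3)*(l)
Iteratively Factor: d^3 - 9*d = (d)*(d^2 - 9) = d*(d - 3)*(d + 3)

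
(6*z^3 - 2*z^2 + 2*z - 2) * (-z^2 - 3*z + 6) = -6*z^5 - 16*z^4 + 40*z^3 - 16*z^2 + 18*z - 12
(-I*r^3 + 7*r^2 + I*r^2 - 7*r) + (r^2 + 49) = -I*r^3 + 8*r^2 + I*r^2 - 7*r + 49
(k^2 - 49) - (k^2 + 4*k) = -4*k - 49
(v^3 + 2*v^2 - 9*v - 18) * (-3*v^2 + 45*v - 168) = -3*v^5 + 39*v^4 - 51*v^3 - 687*v^2 + 702*v + 3024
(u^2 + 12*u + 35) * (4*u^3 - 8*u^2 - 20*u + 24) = 4*u^5 + 40*u^4 + 24*u^3 - 496*u^2 - 412*u + 840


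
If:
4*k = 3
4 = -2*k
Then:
No Solution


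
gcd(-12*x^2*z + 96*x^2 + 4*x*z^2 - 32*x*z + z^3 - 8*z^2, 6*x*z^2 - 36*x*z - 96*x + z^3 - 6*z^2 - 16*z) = 6*x*z - 48*x + z^2 - 8*z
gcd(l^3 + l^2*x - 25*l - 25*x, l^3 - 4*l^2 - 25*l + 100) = l^2 - 25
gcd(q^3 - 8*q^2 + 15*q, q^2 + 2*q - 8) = 1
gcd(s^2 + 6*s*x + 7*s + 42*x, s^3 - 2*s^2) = 1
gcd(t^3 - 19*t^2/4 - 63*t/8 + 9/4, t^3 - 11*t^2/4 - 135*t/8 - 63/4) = t^2 - 9*t/2 - 9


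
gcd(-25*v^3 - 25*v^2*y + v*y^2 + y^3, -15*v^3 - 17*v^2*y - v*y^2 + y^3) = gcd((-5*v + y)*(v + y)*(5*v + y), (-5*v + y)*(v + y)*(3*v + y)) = -5*v^2 - 4*v*y + y^2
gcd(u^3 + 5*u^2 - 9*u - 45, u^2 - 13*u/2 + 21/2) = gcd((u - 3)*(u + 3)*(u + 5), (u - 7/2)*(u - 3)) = u - 3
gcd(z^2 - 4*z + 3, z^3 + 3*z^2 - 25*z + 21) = z^2 - 4*z + 3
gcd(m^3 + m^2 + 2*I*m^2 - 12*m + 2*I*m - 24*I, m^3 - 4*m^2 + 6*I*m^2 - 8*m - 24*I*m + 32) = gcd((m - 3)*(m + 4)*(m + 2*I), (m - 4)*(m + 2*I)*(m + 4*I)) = m + 2*I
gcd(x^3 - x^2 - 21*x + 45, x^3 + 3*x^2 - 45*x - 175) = x + 5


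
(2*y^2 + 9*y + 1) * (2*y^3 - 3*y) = 4*y^5 + 18*y^4 - 4*y^3 - 27*y^2 - 3*y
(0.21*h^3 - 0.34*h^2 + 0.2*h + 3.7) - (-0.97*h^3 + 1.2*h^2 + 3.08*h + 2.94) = 1.18*h^3 - 1.54*h^2 - 2.88*h + 0.76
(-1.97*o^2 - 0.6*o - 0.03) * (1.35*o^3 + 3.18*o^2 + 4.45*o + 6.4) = -2.6595*o^5 - 7.0746*o^4 - 10.715*o^3 - 15.3734*o^2 - 3.9735*o - 0.192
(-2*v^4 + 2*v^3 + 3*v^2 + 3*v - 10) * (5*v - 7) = -10*v^5 + 24*v^4 + v^3 - 6*v^2 - 71*v + 70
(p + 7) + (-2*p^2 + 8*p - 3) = -2*p^2 + 9*p + 4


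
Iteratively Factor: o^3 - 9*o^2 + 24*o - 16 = (o - 4)*(o^2 - 5*o + 4) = (o - 4)^2*(o - 1)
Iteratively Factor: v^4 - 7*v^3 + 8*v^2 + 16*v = (v + 1)*(v^3 - 8*v^2 + 16*v) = (v - 4)*(v + 1)*(v^2 - 4*v) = v*(v - 4)*(v + 1)*(v - 4)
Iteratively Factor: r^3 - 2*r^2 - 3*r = (r + 1)*(r^2 - 3*r) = r*(r + 1)*(r - 3)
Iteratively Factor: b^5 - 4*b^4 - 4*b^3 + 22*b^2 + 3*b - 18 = (b - 3)*(b^4 - b^3 - 7*b^2 + b + 6) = (b - 3)^2*(b^3 + 2*b^2 - b - 2) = (b - 3)^2*(b - 1)*(b^2 + 3*b + 2) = (b - 3)^2*(b - 1)*(b + 1)*(b + 2)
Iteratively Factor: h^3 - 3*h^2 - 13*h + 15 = (h - 1)*(h^2 - 2*h - 15) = (h - 1)*(h + 3)*(h - 5)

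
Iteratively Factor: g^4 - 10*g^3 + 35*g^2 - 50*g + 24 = (g - 3)*(g^3 - 7*g^2 + 14*g - 8) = (g - 3)*(g - 2)*(g^2 - 5*g + 4) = (g - 3)*(g - 2)*(g - 1)*(g - 4)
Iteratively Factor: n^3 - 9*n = (n + 3)*(n^2 - 3*n) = n*(n + 3)*(n - 3)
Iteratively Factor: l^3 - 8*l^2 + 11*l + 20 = (l + 1)*(l^2 - 9*l + 20) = (l - 5)*(l + 1)*(l - 4)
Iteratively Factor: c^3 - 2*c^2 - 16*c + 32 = (c - 4)*(c^2 + 2*c - 8) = (c - 4)*(c - 2)*(c + 4)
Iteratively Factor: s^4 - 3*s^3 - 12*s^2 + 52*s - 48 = (s - 2)*(s^3 - s^2 - 14*s + 24) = (s - 2)^2*(s^2 + s - 12) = (s - 2)^2*(s + 4)*(s - 3)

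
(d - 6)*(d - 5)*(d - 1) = d^3 - 12*d^2 + 41*d - 30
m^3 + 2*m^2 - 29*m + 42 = (m - 3)*(m - 2)*(m + 7)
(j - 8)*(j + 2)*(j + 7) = j^3 + j^2 - 58*j - 112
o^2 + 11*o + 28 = (o + 4)*(o + 7)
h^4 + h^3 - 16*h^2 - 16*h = h*(h - 4)*(h + 1)*(h + 4)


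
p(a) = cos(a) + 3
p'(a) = -sin(a)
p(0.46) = 3.90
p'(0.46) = -0.44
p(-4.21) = 2.52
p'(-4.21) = -0.88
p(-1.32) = 3.25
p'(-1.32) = 0.97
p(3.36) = 2.02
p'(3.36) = 0.22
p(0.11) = 3.99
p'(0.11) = -0.11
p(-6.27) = 4.00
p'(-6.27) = -0.01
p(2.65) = 2.12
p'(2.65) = -0.47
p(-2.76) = 2.07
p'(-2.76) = 0.37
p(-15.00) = 2.24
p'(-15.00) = 0.65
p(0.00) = 4.00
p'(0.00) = 0.00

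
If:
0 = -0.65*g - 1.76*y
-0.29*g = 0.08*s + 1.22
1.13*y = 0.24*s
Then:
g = -8.09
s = 14.06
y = 2.99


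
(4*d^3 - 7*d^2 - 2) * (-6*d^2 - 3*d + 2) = -24*d^5 + 30*d^4 + 29*d^3 - 2*d^2 + 6*d - 4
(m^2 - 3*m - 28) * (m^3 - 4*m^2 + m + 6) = m^5 - 7*m^4 - 15*m^3 + 115*m^2 - 46*m - 168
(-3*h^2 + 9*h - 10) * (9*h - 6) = -27*h^3 + 99*h^2 - 144*h + 60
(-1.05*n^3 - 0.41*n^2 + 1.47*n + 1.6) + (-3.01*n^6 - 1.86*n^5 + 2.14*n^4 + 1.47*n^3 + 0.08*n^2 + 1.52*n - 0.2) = -3.01*n^6 - 1.86*n^5 + 2.14*n^4 + 0.42*n^3 - 0.33*n^2 + 2.99*n + 1.4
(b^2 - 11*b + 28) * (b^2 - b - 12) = b^4 - 12*b^3 + 27*b^2 + 104*b - 336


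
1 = 1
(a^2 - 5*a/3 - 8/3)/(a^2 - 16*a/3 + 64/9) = 3*(a + 1)/(3*a - 8)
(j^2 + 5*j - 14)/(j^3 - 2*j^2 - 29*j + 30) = (j^2 + 5*j - 14)/(j^3 - 2*j^2 - 29*j + 30)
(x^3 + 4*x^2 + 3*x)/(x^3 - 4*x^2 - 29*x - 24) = x/(x - 8)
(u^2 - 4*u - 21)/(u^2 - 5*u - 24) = (u - 7)/(u - 8)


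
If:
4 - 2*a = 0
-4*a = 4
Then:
No Solution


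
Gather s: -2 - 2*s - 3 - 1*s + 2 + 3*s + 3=0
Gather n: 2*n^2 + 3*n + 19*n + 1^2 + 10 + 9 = 2*n^2 + 22*n + 20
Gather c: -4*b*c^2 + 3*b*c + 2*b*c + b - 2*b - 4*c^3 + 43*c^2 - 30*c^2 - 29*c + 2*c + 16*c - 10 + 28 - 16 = -b - 4*c^3 + c^2*(13 - 4*b) + c*(5*b - 11) + 2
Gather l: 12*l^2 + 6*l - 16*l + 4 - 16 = 12*l^2 - 10*l - 12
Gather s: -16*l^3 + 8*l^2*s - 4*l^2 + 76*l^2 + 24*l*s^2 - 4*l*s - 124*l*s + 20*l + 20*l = -16*l^3 + 72*l^2 + 24*l*s^2 + 40*l + s*(8*l^2 - 128*l)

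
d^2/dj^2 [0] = 0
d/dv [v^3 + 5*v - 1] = 3*v^2 + 5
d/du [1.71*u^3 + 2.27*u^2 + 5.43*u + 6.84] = 5.13*u^2 + 4.54*u + 5.43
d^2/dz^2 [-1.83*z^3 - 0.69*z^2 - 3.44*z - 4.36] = -10.98*z - 1.38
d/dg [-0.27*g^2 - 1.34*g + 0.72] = -0.54*g - 1.34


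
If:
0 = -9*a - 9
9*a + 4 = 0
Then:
No Solution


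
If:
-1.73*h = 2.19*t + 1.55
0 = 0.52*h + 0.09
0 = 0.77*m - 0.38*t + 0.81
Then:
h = -0.17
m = -1.33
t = -0.57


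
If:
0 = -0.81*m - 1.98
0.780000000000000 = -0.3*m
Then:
No Solution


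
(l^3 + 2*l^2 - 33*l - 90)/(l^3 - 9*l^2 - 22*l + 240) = (l + 3)/(l - 8)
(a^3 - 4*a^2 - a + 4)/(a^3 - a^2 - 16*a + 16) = (a + 1)/(a + 4)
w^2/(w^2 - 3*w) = w/(w - 3)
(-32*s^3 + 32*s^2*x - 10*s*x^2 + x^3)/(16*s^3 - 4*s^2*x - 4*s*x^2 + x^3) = (-4*s + x)/(2*s + x)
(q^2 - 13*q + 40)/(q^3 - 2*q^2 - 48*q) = (q - 5)/(q*(q + 6))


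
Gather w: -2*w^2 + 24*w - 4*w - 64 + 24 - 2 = -2*w^2 + 20*w - 42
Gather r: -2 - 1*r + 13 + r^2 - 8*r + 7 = r^2 - 9*r + 18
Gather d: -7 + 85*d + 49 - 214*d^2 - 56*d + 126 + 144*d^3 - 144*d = 144*d^3 - 214*d^2 - 115*d + 168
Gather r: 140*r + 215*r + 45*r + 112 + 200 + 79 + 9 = 400*r + 400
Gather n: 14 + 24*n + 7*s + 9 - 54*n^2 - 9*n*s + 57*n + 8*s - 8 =-54*n^2 + n*(81 - 9*s) + 15*s + 15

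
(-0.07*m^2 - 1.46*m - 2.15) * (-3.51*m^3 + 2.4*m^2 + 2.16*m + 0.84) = 0.2457*m^5 + 4.9566*m^4 + 3.8913*m^3 - 8.3724*m^2 - 5.8704*m - 1.806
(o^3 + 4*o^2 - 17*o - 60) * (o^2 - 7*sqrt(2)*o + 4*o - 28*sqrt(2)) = o^5 - 7*sqrt(2)*o^4 + 8*o^4 - 56*sqrt(2)*o^3 - o^3 - 128*o^2 + 7*sqrt(2)*o^2 - 240*o + 896*sqrt(2)*o + 1680*sqrt(2)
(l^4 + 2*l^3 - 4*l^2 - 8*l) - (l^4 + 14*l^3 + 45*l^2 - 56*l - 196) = -12*l^3 - 49*l^2 + 48*l + 196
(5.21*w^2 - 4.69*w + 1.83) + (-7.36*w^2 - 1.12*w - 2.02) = -2.15*w^2 - 5.81*w - 0.19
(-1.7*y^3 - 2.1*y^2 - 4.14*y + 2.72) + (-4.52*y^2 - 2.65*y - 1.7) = -1.7*y^3 - 6.62*y^2 - 6.79*y + 1.02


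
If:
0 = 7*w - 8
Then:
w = 8/7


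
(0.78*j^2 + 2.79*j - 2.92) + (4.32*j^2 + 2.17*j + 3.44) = 5.1*j^2 + 4.96*j + 0.52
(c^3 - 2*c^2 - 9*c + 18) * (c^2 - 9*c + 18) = c^5 - 11*c^4 + 27*c^3 + 63*c^2 - 324*c + 324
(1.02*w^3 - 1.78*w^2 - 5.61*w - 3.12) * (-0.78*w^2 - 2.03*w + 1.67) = -0.7956*w^5 - 0.6822*w^4 + 9.6926*w^3 + 10.8493*w^2 - 3.0351*w - 5.2104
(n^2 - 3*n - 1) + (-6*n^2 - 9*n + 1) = -5*n^2 - 12*n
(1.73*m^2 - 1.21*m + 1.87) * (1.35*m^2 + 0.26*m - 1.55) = 2.3355*m^4 - 1.1837*m^3 - 0.4716*m^2 + 2.3617*m - 2.8985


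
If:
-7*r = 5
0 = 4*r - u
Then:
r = -5/7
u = -20/7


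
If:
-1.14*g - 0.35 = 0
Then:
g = -0.31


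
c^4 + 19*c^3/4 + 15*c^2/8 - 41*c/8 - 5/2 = (c - 1)*(c + 1/2)*(c + 5/4)*(c + 4)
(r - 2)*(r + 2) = r^2 - 4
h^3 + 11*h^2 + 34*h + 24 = (h + 1)*(h + 4)*(h + 6)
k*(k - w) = k^2 - k*w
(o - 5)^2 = o^2 - 10*o + 25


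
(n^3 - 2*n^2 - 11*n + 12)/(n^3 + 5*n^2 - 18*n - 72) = (n - 1)/(n + 6)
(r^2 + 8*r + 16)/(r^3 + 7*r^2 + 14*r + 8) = (r + 4)/(r^2 + 3*r + 2)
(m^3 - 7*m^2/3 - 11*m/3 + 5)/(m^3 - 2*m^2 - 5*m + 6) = (m + 5/3)/(m + 2)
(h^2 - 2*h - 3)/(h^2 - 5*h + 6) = (h + 1)/(h - 2)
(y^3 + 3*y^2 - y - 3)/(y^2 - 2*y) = (y^3 + 3*y^2 - y - 3)/(y*(y - 2))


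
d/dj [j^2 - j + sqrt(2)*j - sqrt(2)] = 2*j - 1 + sqrt(2)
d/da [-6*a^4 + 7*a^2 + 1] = -24*a^3 + 14*a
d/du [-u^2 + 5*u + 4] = 5 - 2*u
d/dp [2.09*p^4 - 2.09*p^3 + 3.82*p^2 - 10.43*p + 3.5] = 8.36*p^3 - 6.27*p^2 + 7.64*p - 10.43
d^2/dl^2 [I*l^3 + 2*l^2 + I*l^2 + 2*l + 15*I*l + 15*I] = 6*I*l + 4 + 2*I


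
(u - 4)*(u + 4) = u^2 - 16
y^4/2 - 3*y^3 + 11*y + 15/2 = (y/2 + 1/2)*(y - 5)*(y - 3)*(y + 1)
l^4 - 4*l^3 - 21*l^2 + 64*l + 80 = (l - 5)*(l - 4)*(l + 1)*(l + 4)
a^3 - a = a*(a - 1)*(a + 1)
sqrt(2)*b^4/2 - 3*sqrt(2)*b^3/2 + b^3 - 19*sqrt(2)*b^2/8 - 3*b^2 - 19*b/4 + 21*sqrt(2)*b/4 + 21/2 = (b - 7/2)*(b - 3/2)*(b + 2)*(sqrt(2)*b/2 + 1)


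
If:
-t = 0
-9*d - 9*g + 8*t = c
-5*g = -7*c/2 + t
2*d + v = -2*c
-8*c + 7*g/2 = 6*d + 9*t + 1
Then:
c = -60/41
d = 146/123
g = -42/41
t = 0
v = 68/123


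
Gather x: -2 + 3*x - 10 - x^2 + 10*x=-x^2 + 13*x - 12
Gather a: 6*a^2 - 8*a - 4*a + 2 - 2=6*a^2 - 12*a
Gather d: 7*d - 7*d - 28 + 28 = 0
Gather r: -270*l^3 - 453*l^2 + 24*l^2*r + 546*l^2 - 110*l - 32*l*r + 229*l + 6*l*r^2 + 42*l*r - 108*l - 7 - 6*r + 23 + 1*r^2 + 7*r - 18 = -270*l^3 + 93*l^2 + 11*l + r^2*(6*l + 1) + r*(24*l^2 + 10*l + 1) - 2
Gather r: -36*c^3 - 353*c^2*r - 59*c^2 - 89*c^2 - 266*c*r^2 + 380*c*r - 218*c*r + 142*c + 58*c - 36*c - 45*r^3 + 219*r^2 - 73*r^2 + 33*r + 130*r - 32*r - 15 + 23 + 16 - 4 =-36*c^3 - 148*c^2 + 164*c - 45*r^3 + r^2*(146 - 266*c) + r*(-353*c^2 + 162*c + 131) + 20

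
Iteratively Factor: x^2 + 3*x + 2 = (x + 1)*(x + 2)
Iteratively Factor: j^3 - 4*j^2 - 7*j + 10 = (j - 5)*(j^2 + j - 2) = (j - 5)*(j + 2)*(j - 1)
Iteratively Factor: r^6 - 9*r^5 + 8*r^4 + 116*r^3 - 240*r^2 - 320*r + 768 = (r + 3)*(r^5 - 12*r^4 + 44*r^3 - 16*r^2 - 192*r + 256) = (r + 2)*(r + 3)*(r^4 - 14*r^3 + 72*r^2 - 160*r + 128) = (r - 4)*(r + 2)*(r + 3)*(r^3 - 10*r^2 + 32*r - 32) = (r - 4)^2*(r + 2)*(r + 3)*(r^2 - 6*r + 8) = (r - 4)^3*(r + 2)*(r + 3)*(r - 2)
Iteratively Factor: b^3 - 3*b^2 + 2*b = (b - 2)*(b^2 - b) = b*(b - 2)*(b - 1)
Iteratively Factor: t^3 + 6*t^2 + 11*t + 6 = (t + 3)*(t^2 + 3*t + 2) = (t + 2)*(t + 3)*(t + 1)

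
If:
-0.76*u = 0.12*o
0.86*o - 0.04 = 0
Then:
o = 0.05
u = -0.01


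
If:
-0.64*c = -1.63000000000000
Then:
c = 2.55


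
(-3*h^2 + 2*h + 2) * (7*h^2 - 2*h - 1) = -21*h^4 + 20*h^3 + 13*h^2 - 6*h - 2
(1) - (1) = 0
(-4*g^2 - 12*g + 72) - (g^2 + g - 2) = -5*g^2 - 13*g + 74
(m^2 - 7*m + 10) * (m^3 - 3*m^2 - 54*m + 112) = m^5 - 10*m^4 - 23*m^3 + 460*m^2 - 1324*m + 1120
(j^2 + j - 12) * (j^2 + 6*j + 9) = j^4 + 7*j^3 + 3*j^2 - 63*j - 108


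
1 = 1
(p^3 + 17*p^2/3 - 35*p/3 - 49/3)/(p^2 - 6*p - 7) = (3*p^2 + 14*p - 49)/(3*(p - 7))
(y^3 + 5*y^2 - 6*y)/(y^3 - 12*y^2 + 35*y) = (y^2 + 5*y - 6)/(y^2 - 12*y + 35)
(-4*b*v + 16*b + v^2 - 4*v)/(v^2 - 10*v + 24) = (-4*b + v)/(v - 6)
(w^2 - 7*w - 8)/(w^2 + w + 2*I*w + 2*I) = (w - 8)/(w + 2*I)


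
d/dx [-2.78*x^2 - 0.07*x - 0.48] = -5.56*x - 0.07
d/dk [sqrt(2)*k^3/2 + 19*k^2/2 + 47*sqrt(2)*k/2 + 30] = 3*sqrt(2)*k^2/2 + 19*k + 47*sqrt(2)/2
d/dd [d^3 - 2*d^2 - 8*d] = 3*d^2 - 4*d - 8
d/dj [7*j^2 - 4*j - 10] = 14*j - 4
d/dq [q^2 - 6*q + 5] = 2*q - 6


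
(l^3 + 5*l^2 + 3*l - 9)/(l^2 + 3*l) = l + 2 - 3/l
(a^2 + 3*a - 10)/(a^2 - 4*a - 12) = (-a^2 - 3*a + 10)/(-a^2 + 4*a + 12)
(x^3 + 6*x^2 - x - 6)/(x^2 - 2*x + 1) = (x^2 + 7*x + 6)/(x - 1)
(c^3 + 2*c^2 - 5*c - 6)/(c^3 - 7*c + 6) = (c + 1)/(c - 1)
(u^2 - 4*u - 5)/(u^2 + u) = (u - 5)/u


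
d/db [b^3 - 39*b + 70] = 3*b^2 - 39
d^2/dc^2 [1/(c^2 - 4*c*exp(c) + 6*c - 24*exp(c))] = 2*((2*c*exp(c) + 16*exp(c) - 1)*(c^2 - 4*c*exp(c) + 6*c - 24*exp(c)) + 4*(2*c*exp(c) - c + 14*exp(c) - 3)^2)/(c^2 - 4*c*exp(c) + 6*c - 24*exp(c))^3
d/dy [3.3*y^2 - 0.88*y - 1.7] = 6.6*y - 0.88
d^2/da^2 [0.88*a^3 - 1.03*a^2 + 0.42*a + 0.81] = 5.28*a - 2.06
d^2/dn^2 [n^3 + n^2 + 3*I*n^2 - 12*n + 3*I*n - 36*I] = 6*n + 2 + 6*I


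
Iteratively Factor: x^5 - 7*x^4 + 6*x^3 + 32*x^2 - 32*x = (x)*(x^4 - 7*x^3 + 6*x^2 + 32*x - 32) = x*(x - 4)*(x^3 - 3*x^2 - 6*x + 8) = x*(x - 4)^2*(x^2 + x - 2) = x*(x - 4)^2*(x + 2)*(x - 1)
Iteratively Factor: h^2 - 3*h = (h - 3)*(h)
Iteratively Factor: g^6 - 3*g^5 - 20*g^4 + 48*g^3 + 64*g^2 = (g + 4)*(g^5 - 7*g^4 + 8*g^3 + 16*g^2) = g*(g + 4)*(g^4 - 7*g^3 + 8*g^2 + 16*g) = g*(g - 4)*(g + 4)*(g^3 - 3*g^2 - 4*g) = g*(g - 4)^2*(g + 4)*(g^2 + g) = g*(g - 4)^2*(g + 1)*(g + 4)*(g)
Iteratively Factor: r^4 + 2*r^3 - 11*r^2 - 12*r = (r)*(r^3 + 2*r^2 - 11*r - 12) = r*(r + 1)*(r^2 + r - 12) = r*(r - 3)*(r + 1)*(r + 4)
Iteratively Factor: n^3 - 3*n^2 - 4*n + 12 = (n - 3)*(n^2 - 4) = (n - 3)*(n + 2)*(n - 2)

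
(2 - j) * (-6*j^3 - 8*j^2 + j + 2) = 6*j^4 - 4*j^3 - 17*j^2 + 4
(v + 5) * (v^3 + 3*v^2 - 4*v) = v^4 + 8*v^3 + 11*v^2 - 20*v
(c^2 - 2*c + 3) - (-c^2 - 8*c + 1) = 2*c^2 + 6*c + 2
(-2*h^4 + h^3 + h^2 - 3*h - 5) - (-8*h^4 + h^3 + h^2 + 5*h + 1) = 6*h^4 - 8*h - 6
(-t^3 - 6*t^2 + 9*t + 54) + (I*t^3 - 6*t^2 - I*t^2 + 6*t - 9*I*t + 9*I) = -t^3 + I*t^3 - 12*t^2 - I*t^2 + 15*t - 9*I*t + 54 + 9*I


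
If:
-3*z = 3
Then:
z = -1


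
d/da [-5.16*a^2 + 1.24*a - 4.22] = 1.24 - 10.32*a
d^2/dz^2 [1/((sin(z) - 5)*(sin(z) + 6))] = (-4*sin(z)^4 - 3*sin(z)^3 - 115*sin(z)^2 - 24*sin(z) + 62)/((sin(z) - 5)^3*(sin(z) + 6)^3)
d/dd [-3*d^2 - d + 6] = -6*d - 1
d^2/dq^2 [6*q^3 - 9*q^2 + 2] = 36*q - 18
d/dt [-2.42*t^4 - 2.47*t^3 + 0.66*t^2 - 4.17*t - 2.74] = -9.68*t^3 - 7.41*t^2 + 1.32*t - 4.17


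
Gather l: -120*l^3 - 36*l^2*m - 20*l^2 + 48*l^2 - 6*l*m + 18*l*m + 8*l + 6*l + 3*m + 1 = -120*l^3 + l^2*(28 - 36*m) + l*(12*m + 14) + 3*m + 1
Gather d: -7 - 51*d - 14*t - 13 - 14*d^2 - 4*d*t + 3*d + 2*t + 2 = -14*d^2 + d*(-4*t - 48) - 12*t - 18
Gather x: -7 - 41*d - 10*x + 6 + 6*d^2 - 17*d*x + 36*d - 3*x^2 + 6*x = 6*d^2 - 5*d - 3*x^2 + x*(-17*d - 4) - 1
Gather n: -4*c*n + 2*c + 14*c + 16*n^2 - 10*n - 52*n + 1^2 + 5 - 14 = 16*c + 16*n^2 + n*(-4*c - 62) - 8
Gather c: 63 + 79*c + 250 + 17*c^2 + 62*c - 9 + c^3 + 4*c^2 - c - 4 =c^3 + 21*c^2 + 140*c + 300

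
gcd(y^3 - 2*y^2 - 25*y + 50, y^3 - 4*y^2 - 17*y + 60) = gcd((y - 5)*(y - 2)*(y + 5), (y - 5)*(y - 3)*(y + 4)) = y - 5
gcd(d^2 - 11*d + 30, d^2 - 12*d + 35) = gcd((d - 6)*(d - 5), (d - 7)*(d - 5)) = d - 5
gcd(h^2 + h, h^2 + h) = h^2 + h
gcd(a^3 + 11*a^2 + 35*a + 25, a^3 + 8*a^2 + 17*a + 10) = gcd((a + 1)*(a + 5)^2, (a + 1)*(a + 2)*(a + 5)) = a^2 + 6*a + 5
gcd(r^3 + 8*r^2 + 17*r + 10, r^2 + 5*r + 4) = r + 1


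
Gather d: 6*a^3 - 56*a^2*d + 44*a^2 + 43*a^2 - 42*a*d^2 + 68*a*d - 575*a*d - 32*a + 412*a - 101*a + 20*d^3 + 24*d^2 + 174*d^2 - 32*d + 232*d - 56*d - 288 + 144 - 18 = 6*a^3 + 87*a^2 + 279*a + 20*d^3 + d^2*(198 - 42*a) + d*(-56*a^2 - 507*a + 144) - 162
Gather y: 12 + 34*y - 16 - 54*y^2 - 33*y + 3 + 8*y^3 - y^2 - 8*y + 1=8*y^3 - 55*y^2 - 7*y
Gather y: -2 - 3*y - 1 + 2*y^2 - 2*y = 2*y^2 - 5*y - 3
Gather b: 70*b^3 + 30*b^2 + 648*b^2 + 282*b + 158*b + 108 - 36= 70*b^3 + 678*b^2 + 440*b + 72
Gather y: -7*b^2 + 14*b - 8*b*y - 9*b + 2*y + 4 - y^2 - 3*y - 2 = -7*b^2 + 5*b - y^2 + y*(-8*b - 1) + 2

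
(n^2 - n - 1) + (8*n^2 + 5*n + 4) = 9*n^2 + 4*n + 3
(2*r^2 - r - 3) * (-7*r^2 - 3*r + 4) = -14*r^4 + r^3 + 32*r^2 + 5*r - 12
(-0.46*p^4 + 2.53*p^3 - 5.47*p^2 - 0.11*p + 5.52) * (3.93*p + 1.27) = -1.8078*p^5 + 9.3587*p^4 - 18.284*p^3 - 7.3792*p^2 + 21.5539*p + 7.0104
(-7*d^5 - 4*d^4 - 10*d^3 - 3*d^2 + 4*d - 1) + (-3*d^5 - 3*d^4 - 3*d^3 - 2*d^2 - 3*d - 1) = -10*d^5 - 7*d^4 - 13*d^3 - 5*d^2 + d - 2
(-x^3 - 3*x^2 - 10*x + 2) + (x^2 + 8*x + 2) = -x^3 - 2*x^2 - 2*x + 4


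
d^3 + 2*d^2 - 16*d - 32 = (d - 4)*(d + 2)*(d + 4)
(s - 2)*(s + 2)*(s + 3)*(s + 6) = s^4 + 9*s^3 + 14*s^2 - 36*s - 72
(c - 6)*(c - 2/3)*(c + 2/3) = c^3 - 6*c^2 - 4*c/9 + 8/3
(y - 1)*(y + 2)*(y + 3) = y^3 + 4*y^2 + y - 6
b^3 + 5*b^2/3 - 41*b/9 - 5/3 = (b - 5/3)*(b + 1/3)*(b + 3)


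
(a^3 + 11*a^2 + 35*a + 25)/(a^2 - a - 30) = (a^2 + 6*a + 5)/(a - 6)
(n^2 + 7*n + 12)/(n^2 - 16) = (n + 3)/(n - 4)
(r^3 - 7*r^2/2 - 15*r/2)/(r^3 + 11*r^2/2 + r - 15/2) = r*(r - 5)/(r^2 + 4*r - 5)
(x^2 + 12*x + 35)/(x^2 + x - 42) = (x + 5)/(x - 6)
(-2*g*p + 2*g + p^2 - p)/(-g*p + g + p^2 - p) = (-2*g + p)/(-g + p)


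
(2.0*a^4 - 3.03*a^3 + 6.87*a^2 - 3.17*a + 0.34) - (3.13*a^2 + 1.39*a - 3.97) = 2.0*a^4 - 3.03*a^3 + 3.74*a^2 - 4.56*a + 4.31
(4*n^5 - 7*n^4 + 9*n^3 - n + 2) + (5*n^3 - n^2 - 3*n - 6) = 4*n^5 - 7*n^4 + 14*n^3 - n^2 - 4*n - 4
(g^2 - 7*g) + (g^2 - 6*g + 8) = 2*g^2 - 13*g + 8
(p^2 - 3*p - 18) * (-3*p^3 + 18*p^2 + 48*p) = -3*p^5 + 27*p^4 + 48*p^3 - 468*p^2 - 864*p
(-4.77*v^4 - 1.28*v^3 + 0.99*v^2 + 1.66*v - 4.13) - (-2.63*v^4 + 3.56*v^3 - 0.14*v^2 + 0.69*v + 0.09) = -2.14*v^4 - 4.84*v^3 + 1.13*v^2 + 0.97*v - 4.22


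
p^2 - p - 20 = (p - 5)*(p + 4)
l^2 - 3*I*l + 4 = (l - 4*I)*(l + I)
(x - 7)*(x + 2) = x^2 - 5*x - 14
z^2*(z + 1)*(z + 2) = z^4 + 3*z^3 + 2*z^2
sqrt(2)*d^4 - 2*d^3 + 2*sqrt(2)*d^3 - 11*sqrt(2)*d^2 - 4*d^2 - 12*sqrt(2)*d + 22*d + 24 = (d - 3)*(d + 4)*(d - sqrt(2))*(sqrt(2)*d + sqrt(2))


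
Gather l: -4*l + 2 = 2 - 4*l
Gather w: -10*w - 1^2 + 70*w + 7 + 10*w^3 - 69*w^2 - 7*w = 10*w^3 - 69*w^2 + 53*w + 6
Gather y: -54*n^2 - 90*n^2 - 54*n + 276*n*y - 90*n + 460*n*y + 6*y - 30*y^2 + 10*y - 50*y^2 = -144*n^2 - 144*n - 80*y^2 + y*(736*n + 16)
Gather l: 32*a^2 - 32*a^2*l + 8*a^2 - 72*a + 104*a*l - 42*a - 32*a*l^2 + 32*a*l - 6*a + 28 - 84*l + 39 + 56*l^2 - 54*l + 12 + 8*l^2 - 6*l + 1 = 40*a^2 - 120*a + l^2*(64 - 32*a) + l*(-32*a^2 + 136*a - 144) + 80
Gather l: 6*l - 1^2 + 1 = 6*l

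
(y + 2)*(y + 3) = y^2 + 5*y + 6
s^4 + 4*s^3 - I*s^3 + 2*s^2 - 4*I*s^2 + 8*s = s*(s + 4)*(s - 2*I)*(s + I)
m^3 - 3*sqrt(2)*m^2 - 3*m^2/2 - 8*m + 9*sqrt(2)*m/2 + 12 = (m - 3/2)*(m - 4*sqrt(2))*(m + sqrt(2))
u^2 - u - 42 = (u - 7)*(u + 6)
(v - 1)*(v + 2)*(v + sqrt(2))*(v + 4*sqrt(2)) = v^4 + v^3 + 5*sqrt(2)*v^3 + 6*v^2 + 5*sqrt(2)*v^2 - 10*sqrt(2)*v + 8*v - 16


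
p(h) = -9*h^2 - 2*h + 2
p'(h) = -18*h - 2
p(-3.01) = -73.52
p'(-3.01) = 52.18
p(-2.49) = -48.82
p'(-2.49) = 42.82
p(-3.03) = -74.57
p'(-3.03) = 52.54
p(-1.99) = -29.66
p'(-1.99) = 33.82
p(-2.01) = -30.34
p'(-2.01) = 34.18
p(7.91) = -576.93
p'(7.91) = -144.38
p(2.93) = -81.12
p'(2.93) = -54.74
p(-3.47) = -99.43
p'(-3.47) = 60.46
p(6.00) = -334.00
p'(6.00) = -110.00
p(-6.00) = -310.00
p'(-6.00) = 106.00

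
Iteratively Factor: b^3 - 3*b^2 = (b)*(b^2 - 3*b) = b^2*(b - 3)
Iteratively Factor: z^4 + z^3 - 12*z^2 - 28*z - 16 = (z + 1)*(z^3 - 12*z - 16) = (z + 1)*(z + 2)*(z^2 - 2*z - 8) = (z - 4)*(z + 1)*(z + 2)*(z + 2)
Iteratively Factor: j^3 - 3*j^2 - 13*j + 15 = (j + 3)*(j^2 - 6*j + 5) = (j - 5)*(j + 3)*(j - 1)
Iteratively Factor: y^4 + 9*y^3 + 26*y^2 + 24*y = (y)*(y^3 + 9*y^2 + 26*y + 24) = y*(y + 3)*(y^2 + 6*y + 8) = y*(y + 3)*(y + 4)*(y + 2)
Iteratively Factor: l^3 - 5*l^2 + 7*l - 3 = (l - 1)*(l^2 - 4*l + 3) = (l - 1)^2*(l - 3)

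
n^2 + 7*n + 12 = (n + 3)*(n + 4)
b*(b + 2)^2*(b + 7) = b^4 + 11*b^3 + 32*b^2 + 28*b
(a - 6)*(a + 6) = a^2 - 36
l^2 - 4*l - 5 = (l - 5)*(l + 1)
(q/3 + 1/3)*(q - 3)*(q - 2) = q^3/3 - 4*q^2/3 + q/3 + 2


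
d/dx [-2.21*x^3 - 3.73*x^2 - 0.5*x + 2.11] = -6.63*x^2 - 7.46*x - 0.5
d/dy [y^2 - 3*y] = 2*y - 3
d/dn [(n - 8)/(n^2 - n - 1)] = (n^2 - n - (n - 8)*(2*n - 1) - 1)/(-n^2 + n + 1)^2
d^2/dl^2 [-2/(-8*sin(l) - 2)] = 4*(-4*sin(l)^2 + sin(l) + 8)/(4*sin(l) + 1)^3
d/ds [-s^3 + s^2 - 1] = s*(2 - 3*s)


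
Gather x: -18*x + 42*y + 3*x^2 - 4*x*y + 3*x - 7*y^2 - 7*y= 3*x^2 + x*(-4*y - 15) - 7*y^2 + 35*y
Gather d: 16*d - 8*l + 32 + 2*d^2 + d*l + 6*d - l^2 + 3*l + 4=2*d^2 + d*(l + 22) - l^2 - 5*l + 36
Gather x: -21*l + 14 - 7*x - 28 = -21*l - 7*x - 14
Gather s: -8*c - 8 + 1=-8*c - 7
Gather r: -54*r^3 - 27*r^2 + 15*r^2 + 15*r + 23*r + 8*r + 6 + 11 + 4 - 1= -54*r^3 - 12*r^2 + 46*r + 20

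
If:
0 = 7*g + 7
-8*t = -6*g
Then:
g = -1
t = -3/4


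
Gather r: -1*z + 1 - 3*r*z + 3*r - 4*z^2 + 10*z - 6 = r*(3 - 3*z) - 4*z^2 + 9*z - 5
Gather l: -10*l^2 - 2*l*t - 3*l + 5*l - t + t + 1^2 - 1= -10*l^2 + l*(2 - 2*t)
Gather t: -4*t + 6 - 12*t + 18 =24 - 16*t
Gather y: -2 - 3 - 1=-6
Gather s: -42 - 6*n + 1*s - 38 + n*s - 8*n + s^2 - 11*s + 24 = -14*n + s^2 + s*(n - 10) - 56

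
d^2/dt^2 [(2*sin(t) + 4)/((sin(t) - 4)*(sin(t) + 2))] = 2*(-4*sin(t) + cos(t)^2 + 1)/(sin(t) - 4)^3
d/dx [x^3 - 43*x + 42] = 3*x^2 - 43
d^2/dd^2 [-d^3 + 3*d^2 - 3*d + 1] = 6 - 6*d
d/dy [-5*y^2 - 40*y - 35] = -10*y - 40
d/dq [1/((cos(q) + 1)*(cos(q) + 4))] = (2*cos(q) + 5)*sin(q)/((cos(q) + 1)^2*(cos(q) + 4)^2)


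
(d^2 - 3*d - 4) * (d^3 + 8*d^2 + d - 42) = d^5 + 5*d^4 - 27*d^3 - 77*d^2 + 122*d + 168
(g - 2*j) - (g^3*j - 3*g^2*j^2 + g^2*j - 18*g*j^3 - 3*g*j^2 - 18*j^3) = -g^3*j + 3*g^2*j^2 - g^2*j + 18*g*j^3 + 3*g*j^2 + g + 18*j^3 - 2*j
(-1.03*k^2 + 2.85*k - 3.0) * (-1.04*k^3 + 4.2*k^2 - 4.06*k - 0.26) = 1.0712*k^5 - 7.29*k^4 + 19.2718*k^3 - 23.9032*k^2 + 11.439*k + 0.78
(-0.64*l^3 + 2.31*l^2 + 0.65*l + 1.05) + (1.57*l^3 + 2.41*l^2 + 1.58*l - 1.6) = 0.93*l^3 + 4.72*l^2 + 2.23*l - 0.55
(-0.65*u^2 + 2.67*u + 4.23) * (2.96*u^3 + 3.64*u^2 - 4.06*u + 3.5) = -1.924*u^5 + 5.5372*u^4 + 24.8786*u^3 + 2.282*u^2 - 7.8288*u + 14.805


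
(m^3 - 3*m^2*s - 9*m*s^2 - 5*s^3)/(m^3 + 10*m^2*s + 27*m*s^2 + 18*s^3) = (m^2 - 4*m*s - 5*s^2)/(m^2 + 9*m*s + 18*s^2)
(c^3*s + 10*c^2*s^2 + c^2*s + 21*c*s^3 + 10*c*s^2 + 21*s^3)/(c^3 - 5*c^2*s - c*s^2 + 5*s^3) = s*(c^3 + 10*c^2*s + c^2 + 21*c*s^2 + 10*c*s + 21*s^2)/(c^3 - 5*c^2*s - c*s^2 + 5*s^3)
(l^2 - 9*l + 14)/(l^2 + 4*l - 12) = (l - 7)/(l + 6)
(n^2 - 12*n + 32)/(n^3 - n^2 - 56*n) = (n - 4)/(n*(n + 7))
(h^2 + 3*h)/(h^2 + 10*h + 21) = h/(h + 7)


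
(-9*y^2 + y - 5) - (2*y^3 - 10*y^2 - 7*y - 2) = -2*y^3 + y^2 + 8*y - 3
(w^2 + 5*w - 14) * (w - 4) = w^3 + w^2 - 34*w + 56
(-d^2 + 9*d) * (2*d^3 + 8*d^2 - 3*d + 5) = -2*d^5 + 10*d^4 + 75*d^3 - 32*d^2 + 45*d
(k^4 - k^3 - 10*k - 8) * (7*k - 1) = 7*k^5 - 8*k^4 + k^3 - 70*k^2 - 46*k + 8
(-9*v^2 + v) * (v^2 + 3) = -9*v^4 + v^3 - 27*v^2 + 3*v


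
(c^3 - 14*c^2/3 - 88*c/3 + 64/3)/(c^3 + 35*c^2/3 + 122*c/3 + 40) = (3*c^2 - 26*c + 16)/(3*c^2 + 23*c + 30)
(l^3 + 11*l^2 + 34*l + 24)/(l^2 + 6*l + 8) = (l^2 + 7*l + 6)/(l + 2)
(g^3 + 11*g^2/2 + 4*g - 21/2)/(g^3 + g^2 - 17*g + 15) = (2*g^2 + 13*g + 21)/(2*(g^2 + 2*g - 15))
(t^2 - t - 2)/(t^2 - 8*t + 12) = (t + 1)/(t - 6)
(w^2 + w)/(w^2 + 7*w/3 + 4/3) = 3*w/(3*w + 4)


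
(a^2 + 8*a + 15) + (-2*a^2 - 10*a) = -a^2 - 2*a + 15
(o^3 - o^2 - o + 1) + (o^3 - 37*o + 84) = 2*o^3 - o^2 - 38*o + 85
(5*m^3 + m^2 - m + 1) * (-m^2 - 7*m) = -5*m^5 - 36*m^4 - 6*m^3 + 6*m^2 - 7*m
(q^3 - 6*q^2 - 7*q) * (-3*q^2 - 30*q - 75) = -3*q^5 - 12*q^4 + 126*q^3 + 660*q^2 + 525*q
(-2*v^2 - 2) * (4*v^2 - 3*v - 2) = -8*v^4 + 6*v^3 - 4*v^2 + 6*v + 4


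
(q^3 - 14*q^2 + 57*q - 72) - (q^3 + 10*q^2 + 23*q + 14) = -24*q^2 + 34*q - 86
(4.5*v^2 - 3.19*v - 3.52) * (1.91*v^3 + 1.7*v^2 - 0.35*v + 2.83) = 8.595*v^5 + 1.5571*v^4 - 13.7212*v^3 + 7.8675*v^2 - 7.7957*v - 9.9616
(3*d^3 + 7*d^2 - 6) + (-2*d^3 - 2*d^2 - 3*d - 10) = d^3 + 5*d^2 - 3*d - 16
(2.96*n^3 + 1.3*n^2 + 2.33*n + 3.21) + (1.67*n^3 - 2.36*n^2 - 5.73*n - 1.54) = 4.63*n^3 - 1.06*n^2 - 3.4*n + 1.67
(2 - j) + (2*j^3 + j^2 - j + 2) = 2*j^3 + j^2 - 2*j + 4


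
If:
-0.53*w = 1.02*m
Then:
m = -0.519607843137255*w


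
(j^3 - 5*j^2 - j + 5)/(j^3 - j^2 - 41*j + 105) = (j^2 - 1)/(j^2 + 4*j - 21)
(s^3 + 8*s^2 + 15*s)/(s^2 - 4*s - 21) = s*(s + 5)/(s - 7)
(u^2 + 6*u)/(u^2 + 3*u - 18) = u/(u - 3)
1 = 1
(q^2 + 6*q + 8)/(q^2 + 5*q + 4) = (q + 2)/(q + 1)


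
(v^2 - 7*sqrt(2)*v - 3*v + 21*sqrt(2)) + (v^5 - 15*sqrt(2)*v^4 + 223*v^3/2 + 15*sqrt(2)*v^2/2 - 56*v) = v^5 - 15*sqrt(2)*v^4 + 223*v^3/2 + v^2 + 15*sqrt(2)*v^2/2 - 59*v - 7*sqrt(2)*v + 21*sqrt(2)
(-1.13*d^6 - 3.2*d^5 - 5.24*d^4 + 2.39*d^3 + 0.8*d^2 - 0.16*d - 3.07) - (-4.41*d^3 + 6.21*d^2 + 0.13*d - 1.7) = -1.13*d^6 - 3.2*d^5 - 5.24*d^4 + 6.8*d^3 - 5.41*d^2 - 0.29*d - 1.37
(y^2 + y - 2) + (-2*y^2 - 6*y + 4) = -y^2 - 5*y + 2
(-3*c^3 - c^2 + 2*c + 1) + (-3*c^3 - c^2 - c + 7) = -6*c^3 - 2*c^2 + c + 8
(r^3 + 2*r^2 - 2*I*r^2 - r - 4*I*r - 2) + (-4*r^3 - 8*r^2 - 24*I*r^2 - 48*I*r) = -3*r^3 - 6*r^2 - 26*I*r^2 - r - 52*I*r - 2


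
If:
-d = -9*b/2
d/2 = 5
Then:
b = 20/9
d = 10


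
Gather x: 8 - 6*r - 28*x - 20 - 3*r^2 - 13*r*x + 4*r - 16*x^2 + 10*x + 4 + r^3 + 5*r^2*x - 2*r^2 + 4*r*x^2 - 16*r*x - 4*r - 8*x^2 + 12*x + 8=r^3 - 5*r^2 - 6*r + x^2*(4*r - 24) + x*(5*r^2 - 29*r - 6)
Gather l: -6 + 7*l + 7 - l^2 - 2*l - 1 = -l^2 + 5*l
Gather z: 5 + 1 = 6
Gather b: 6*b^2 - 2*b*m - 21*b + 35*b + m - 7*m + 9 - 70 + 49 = 6*b^2 + b*(14 - 2*m) - 6*m - 12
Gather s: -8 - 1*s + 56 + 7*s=6*s + 48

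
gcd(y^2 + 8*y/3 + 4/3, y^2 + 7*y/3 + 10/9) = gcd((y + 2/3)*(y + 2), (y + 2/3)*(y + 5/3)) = y + 2/3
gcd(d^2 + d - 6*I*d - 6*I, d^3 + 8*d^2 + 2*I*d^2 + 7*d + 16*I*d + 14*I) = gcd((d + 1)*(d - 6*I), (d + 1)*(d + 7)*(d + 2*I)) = d + 1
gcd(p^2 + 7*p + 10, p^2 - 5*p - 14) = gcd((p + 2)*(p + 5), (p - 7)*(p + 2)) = p + 2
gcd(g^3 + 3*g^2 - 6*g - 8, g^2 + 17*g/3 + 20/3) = g + 4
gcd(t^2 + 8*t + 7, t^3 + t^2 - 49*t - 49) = t^2 + 8*t + 7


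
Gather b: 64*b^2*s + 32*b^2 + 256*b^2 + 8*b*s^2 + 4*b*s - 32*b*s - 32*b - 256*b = b^2*(64*s + 288) + b*(8*s^2 - 28*s - 288)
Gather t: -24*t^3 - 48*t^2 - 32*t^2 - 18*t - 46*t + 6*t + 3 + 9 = -24*t^3 - 80*t^2 - 58*t + 12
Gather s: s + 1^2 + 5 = s + 6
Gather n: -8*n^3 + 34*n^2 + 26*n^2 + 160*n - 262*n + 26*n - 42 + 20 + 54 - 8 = -8*n^3 + 60*n^2 - 76*n + 24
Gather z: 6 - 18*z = 6 - 18*z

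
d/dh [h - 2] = 1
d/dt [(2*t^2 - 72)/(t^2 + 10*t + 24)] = 20/(t^2 + 8*t + 16)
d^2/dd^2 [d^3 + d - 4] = 6*d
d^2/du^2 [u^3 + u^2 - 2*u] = 6*u + 2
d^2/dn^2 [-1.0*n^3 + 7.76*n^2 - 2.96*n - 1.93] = 15.52 - 6.0*n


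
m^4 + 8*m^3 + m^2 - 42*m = m*(m - 2)*(m + 3)*(m + 7)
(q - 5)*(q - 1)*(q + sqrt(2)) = q^3 - 6*q^2 + sqrt(2)*q^2 - 6*sqrt(2)*q + 5*q + 5*sqrt(2)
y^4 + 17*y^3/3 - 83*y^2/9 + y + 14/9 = (y - 1)*(y - 2/3)*(y + 1/3)*(y + 7)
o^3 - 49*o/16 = o*(o - 7/4)*(o + 7/4)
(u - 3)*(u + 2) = u^2 - u - 6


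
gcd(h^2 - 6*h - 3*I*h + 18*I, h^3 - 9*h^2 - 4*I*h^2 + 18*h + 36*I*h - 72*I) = h - 6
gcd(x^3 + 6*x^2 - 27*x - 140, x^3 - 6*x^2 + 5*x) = x - 5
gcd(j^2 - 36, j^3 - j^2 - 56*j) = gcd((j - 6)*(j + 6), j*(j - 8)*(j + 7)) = 1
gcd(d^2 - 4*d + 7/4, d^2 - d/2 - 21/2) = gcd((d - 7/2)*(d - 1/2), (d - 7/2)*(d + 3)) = d - 7/2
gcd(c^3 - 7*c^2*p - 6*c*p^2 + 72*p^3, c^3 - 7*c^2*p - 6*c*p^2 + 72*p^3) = c^3 - 7*c^2*p - 6*c*p^2 + 72*p^3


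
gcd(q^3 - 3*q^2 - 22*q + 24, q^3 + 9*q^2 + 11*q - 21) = q - 1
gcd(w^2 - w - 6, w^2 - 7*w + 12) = w - 3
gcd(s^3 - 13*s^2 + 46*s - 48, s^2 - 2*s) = s - 2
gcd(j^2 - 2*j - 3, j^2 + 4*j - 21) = j - 3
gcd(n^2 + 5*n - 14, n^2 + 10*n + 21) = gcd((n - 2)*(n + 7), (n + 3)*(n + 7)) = n + 7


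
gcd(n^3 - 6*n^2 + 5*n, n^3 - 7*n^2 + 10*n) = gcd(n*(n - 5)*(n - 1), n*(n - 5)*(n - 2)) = n^2 - 5*n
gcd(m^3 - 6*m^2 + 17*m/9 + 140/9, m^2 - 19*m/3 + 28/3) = m - 7/3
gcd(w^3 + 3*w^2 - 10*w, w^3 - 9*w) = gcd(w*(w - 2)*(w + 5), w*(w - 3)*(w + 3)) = w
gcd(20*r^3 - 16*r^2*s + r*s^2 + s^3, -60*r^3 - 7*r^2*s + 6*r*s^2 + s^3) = 5*r + s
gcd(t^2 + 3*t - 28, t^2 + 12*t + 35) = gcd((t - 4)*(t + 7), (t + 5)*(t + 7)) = t + 7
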